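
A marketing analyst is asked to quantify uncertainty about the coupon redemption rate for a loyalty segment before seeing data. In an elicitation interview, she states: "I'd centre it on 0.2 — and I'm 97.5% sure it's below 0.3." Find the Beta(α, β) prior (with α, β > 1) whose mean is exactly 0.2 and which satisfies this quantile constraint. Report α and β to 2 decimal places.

α ≈ 14.16, β ≈ 56.64

With mean 0.2 fixed, write α = 0.2s, β = 0.8s where s = α+β.
Need P(θ < 0.3) = 0.975 under Beta(0.2s, 0.8s). Normal approximation: (q−m)/√(m(1−m)/s) ≈ z_{0.975} = 1.96, so s ≈ 0.2·0.8·(1.96)²/(0.3−0.2)² = 61.5.
At s = 61.5: P(θ<0.3) ≈ 0.967. Adjusting to match 0.975 gives s ≈ 70.80.
So α = 0.2·70.80 ≈ 14.16, β = 0.8·70.80 ≈ 56.64.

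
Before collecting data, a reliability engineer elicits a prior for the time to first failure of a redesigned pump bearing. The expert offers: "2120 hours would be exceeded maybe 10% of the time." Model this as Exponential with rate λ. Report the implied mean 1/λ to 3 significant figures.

mean ≈ 921 hours

P(T > 2120.0) = e^(−λ·2120.0) = 0.1, so λ = −ln(0.1)/2120.0 = 0.00109.
Mean = 1/λ = 921 hours.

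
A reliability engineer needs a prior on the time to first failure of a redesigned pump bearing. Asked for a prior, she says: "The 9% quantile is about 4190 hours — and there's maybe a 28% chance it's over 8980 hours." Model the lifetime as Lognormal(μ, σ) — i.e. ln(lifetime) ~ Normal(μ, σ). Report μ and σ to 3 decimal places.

μ ≈ 8.872, σ ≈ 0.396

If T ~ Lognormal(μ,σ) then ln T ~ Normal(μ,σ), so the p-quantile of ln T is μ + z_p·σ.
ln(4190) = 8.34 and ln(8980) = 9.103; z_{0.09} = -1.341, z_{0.72} = 0.5828.
σ = (9.103 − 8.34)/(0.5828 − (-1.341)) = 0.396.
μ = 8.34 − (-1.341)·0.396 = 8.872.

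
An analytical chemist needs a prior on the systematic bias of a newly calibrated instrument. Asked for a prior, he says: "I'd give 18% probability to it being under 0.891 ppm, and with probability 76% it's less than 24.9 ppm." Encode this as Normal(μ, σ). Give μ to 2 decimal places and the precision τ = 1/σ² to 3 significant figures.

μ = 14.44, τ = 0.00456

The p-quantile of Normal(μ,σ) is μ + z_p·σ, with z_{0.18} = -0.9154 and z_{0.76} = 0.7063.
Eliminate σ: μ = (z₂·x₁ − z₁·x₂)/(z₂ − z₁) = (0.7063·0.891 − (-0.9154)·24.9)/1.622 = 14.44.
Then σ = (x₂ − x₁)/(z₂ − z₁) = (24.9 − 0.891)/1.622 = 14.81.
Precision τ = 1/σ² = 1/14.81² = 0.00456.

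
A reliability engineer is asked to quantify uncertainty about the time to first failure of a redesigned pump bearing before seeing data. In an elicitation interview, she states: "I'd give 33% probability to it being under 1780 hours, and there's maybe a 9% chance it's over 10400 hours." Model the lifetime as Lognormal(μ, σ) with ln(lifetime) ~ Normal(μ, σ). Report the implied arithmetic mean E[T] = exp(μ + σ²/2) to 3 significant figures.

E[T] ≈ 4500 hours

If T ~ Lognormal(μ,σ) then ln T ~ Normal(μ,σ), so the p-quantile of ln T is μ + z_p·σ.
ln(1780) = 7.484 and ln(10400) = 9.25; z_{0.33} = -0.4399, z_{0.91} = 1.341.
σ = (9.25 − 7.484)/(1.341 − (-0.4399)) = 0.991.
μ = 7.484 − (-0.4399)·0.991 = 7.920.
E[T] = exp(μ + σ²/2) = exp(7.920 + 0.4913) = 4500 hours.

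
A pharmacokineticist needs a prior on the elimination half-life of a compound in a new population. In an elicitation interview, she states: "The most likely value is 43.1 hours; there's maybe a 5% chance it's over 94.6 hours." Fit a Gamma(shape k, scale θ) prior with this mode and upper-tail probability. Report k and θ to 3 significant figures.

k ≈ 5.45, θ ≈ 9.68

Gamma(k,θ) with k>1 has mode (k−1)θ, so θ = 43.1/(k−1).
Need P(X < 94.6) = 0.95 with θ tied to k this way. Start at k = 2, θ = 43.1: P(X<94.6) ≈ 0.644.
Too low — raise k to concentrate. Iterating converges to k ≈ 5.45.
Then θ = 43.1/(5.45−1) ≈ 9.68.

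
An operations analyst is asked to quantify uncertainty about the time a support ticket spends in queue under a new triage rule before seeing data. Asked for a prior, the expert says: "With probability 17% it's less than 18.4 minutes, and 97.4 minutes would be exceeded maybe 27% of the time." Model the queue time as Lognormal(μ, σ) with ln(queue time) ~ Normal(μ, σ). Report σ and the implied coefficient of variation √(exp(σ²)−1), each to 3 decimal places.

If T ~ Lognormal(μ,σ) then ln T ~ Normal(μ,σ), so the p-quantile of ln T is μ + z_p·σ.
ln(18.4) = 2.912 and ln(97.4) = 4.579; z_{0.17} = -0.9542, z_{0.73} = 0.6128.
σ = (4.579 − 2.912)/(0.6128 − (-0.9542)) = 1.063.
μ = 2.912 − (-0.9542)·1.063 = 3.927.
CV = √(exp(σ²)−1) = √(exp(1.1310)−1) = 1.449.

σ ≈ 1.063, CV ≈ 1.449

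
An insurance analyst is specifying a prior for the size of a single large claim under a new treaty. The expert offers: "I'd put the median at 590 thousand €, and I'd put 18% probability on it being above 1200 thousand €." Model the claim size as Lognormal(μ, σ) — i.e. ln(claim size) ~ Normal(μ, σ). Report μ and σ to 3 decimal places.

If T ~ Lognormal(μ,σ) then ln T ~ Normal(μ,σ), so the p-quantile of ln T is μ + z_p·σ.
ln(590) = 6.38 and ln(1200) = 7.09; z_{0.5} = 0, z_{0.82} = 0.9154.
σ = (7.09 − 6.38)/(0.9154 − (0)) = 0.776.
μ = 6.38 − (0)·0.776 = 6.380.

μ ≈ 6.380, σ ≈ 0.776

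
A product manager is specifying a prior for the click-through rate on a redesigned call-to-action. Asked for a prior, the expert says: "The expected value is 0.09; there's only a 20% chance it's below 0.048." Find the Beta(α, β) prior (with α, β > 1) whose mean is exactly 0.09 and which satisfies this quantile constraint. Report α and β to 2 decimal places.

With mean 0.09 fixed, write α = 0.09s, β = 0.91s where s = α+β.
Need P(θ < 0.048) = 0.2 under Beta(0.09s, 0.91s). Normal approximation: (q−m)/√(m(1−m)/s) ≈ z_{0.2} = -0.842, so s ≈ 0.09·0.91·(-0.842)²/(0.048−0.09)² = 32.9.
At s = 32.9: P(θ<0.048) ≈ 0.204. Adjusting to match 0.2 gives s ≈ 33.61.
So α = 0.09·33.61 ≈ 3.03, β = 0.91·33.61 ≈ 30.59.

α ≈ 3.03, β ≈ 30.59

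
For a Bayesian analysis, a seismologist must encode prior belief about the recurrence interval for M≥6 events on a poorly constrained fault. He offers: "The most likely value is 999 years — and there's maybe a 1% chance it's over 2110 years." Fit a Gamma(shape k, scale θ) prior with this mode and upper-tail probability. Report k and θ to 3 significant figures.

k ≈ 9.69, θ ≈ 115

Gamma(k,θ) with k>1 has mode (k−1)θ, so θ = 999/(k−1).
Need P(X < 2110) = 0.99 with θ tied to k this way. Start at k = 2, θ = 999: P(X<2110) ≈ 0.623.
Too low — raise k to concentrate. Iterating converges to k ≈ 9.69.
Then θ = 999/(9.69−1) ≈ 115.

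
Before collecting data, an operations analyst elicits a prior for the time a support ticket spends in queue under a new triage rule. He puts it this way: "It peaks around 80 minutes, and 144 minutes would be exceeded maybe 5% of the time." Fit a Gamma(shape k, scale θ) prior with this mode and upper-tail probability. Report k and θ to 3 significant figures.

Gamma(k,θ) with k>1 has mode (k−1)θ, so θ = 80/(k−1).
Need P(X < 144) = 0.95 with θ tied to k this way. Start at k = 2, θ = 80: P(X<144) ≈ 0.537.
Too low — raise k to concentrate. Iterating converges to k ≈ 9.07.
Then θ = 80/(9.07−1) ≈ 9.92.

k ≈ 9.07, θ ≈ 9.92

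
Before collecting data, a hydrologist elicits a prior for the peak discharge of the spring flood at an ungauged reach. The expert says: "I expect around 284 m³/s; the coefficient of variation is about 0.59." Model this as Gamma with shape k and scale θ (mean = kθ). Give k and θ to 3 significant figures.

For Gamma(k, scale θ): mean = kθ, variance = kθ², so CV = 1/√k.
CV = 0.59, hence k = 1/CV² = 2.87.
Then θ = mean/k = 284/2.87 = 98.9.

k ≈ 2.87, θ ≈ 98.9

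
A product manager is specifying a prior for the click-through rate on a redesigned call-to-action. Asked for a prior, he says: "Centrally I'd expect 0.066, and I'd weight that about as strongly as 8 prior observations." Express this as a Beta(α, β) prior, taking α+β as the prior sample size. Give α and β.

Under the effective-sample-size interpretation, Beta(α, β) has prior mean α/(α+β) and prior sample size α+β.
So α+β = 8 and α/(α+β) = 0.066, giving α = 0.066·8 = 0.528 and β = 8 − 0.528 = 7.472.

α = 0.528, β = 7.472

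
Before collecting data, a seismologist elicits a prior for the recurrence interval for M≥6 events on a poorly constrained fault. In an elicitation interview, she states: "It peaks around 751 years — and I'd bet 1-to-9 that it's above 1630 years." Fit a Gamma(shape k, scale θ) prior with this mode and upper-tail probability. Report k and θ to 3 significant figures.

Gamma(k,θ) with k>1 has mode (k−1)θ, so θ = 751/(k−1).
Need P(X < 1630) = 0.9 with θ tied to k this way. Start at k = 2, θ = 751: P(X<1630) ≈ 0.638.
Too low — raise k to concentrate. Iterating converges to k ≈ 4.2.
Then θ = 751/(4.2−1) ≈ 235.

k ≈ 4.2, θ ≈ 235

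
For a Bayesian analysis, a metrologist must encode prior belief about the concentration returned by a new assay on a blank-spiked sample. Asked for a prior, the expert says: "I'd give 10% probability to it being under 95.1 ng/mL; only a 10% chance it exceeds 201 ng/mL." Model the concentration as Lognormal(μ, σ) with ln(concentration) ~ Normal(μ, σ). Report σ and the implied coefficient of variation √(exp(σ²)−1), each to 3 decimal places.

If T ~ Lognormal(μ,σ) then ln T ~ Normal(μ,σ), so the p-quantile of ln T is μ + z_p·σ.
ln(95.1) = 4.555 and ln(201) = 5.303; z_{0.1} = -1.282, z_{0.9} = 1.282.
σ = (5.303 − 4.555)/(1.282 − (-1.282)) = 0.292.
μ = 4.555 − (-1.282)·0.292 = 4.929.
CV = √(exp(σ²)−1) = √(exp(0.0853)−1) = 0.298.

σ ≈ 0.292, CV ≈ 0.298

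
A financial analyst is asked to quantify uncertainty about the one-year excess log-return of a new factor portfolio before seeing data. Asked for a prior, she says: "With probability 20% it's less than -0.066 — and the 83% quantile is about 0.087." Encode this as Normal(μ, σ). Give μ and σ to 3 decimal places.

For Normal(μ,σ), the p-quantile is μ + z_p·σ. Here z_{0.2} = -0.8416, z_{0.83} = 0.9542.
So -0.066 = μ − 0.8416σ and 0.087 = μ + 0.9542σ.
Subtracting: σ = (0.087 − -0.066)/(0.9542 − (-0.8416)) = 0.085.
Then μ = -0.066 − (-0.8416)·0.085 = 0.006.

μ = 0.006, σ = 0.085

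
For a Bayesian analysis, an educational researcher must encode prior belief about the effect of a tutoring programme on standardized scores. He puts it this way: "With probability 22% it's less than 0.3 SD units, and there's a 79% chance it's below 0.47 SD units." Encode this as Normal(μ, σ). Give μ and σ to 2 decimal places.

For Normal(μ,σ), the p-quantile is μ + z_p·σ. Here z_{0.22} = -0.7722, z_{0.79} = 0.8064.
So 0.3 = μ − 0.7722σ and 0.47 = μ + 0.8064σ.
Subtracting: σ = (0.47 − 0.3)/(0.8064 − (-0.7722)) = 0.11.
Then μ = 0.3 − (-0.7722)·0.11 = 0.38.

μ = 0.38, σ = 0.11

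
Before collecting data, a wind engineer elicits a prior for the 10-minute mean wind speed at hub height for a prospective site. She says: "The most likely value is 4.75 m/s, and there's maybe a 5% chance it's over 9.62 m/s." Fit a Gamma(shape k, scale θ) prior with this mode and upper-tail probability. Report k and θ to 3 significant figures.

k ≈ 6.56, θ ≈ 0.854

Gamma(k,θ) with k>1 has mode (k−1)θ, so θ = 4.75/(k−1).
Need P(X < 9.62) = 0.95 with θ tied to k this way. Start at k = 2, θ = 4.75: P(X<9.62) ≈ 0.601.
Too low — raise k to concentrate. Iterating converges to k ≈ 6.56.
Then θ = 4.75/(6.56−1) ≈ 0.854.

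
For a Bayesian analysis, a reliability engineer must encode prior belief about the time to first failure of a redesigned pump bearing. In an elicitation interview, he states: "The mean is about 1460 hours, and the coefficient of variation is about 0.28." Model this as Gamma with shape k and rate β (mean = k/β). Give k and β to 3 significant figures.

k ≈ 12.8, β ≈ 0.00874

For Gamma(k, rate β): mean = k/β, variance = k/β², so CV = 1/√k.
CV = 0.28, hence k = 1/CV² = 12.8.
Then β = k/mean = 12.8/1460 = 0.00874.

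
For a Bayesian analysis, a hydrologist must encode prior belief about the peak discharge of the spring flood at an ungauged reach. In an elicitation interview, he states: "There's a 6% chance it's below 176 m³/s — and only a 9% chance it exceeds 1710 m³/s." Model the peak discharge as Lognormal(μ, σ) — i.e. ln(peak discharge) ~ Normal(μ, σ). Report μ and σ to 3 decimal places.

If T ~ Lognormal(μ,σ) then ln T ~ Normal(μ,σ), so the p-quantile of ln T is μ + z_p·σ.
ln(176) = 5.17 and ln(1710) = 7.444; z_{0.06} = -1.555, z_{0.91} = 1.341.
σ = (7.444 − 5.17)/(1.341 − (-1.555)) = 0.785.
μ = 5.17 − (-1.555)·0.785 = 6.391.

μ ≈ 6.391, σ ≈ 0.785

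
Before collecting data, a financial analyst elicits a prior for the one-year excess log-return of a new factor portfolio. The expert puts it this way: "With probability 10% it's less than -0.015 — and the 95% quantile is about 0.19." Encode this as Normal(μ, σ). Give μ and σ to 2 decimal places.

μ = 0.07, σ = 0.07

The p-quantile of Normal(μ,σ) is μ + z_p·σ, with z_{0.1} = -1.282 and z_{0.95} = 1.645.
Eliminate σ: μ = (z₂·x₁ − z₁·x₂)/(z₂ − z₁) = (1.645·-0.015 − (-1.282)·0.19)/2.926 = 0.07.
Then σ = (x₂ − x₁)/(z₂ − z₁) = (0.19 − -0.015)/2.926 = 0.07.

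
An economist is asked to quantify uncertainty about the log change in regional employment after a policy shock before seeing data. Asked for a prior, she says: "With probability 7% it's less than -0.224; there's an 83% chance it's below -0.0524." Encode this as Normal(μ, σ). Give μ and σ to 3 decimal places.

μ = -0.120, σ = 0.071

The p-quantile of Normal(μ,σ) is μ + z_p·σ, with z_{0.07} = -1.476 and z_{0.83} = 0.9542.
Eliminate σ: μ = (z₂·x₁ − z₁·x₂)/(z₂ − z₁) = (0.9542·-0.224 − (-1.476)·-0.0524)/2.43 = -0.120.
Then σ = (x₂ − x₁)/(z₂ − z₁) = (-0.0524 − -0.224)/2.43 = 0.071.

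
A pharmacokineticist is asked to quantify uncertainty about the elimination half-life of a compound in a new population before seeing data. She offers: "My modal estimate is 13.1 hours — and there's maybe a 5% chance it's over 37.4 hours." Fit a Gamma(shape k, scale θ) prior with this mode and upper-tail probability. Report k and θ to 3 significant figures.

Gamma(k,θ) with k>1 has mode (k−1)θ, so θ = 13.1/(k−1).
Need P(X < 37.4) = 0.95 with θ tied to k this way. Start at k = 2, θ = 13.1: P(X<37.4) ≈ 0.778.
Too low — raise k to concentrate. Iterating converges to k ≈ 3.43.
Then θ = 13.1/(3.43−1) ≈ 5.4.

k ≈ 3.43, θ ≈ 5.4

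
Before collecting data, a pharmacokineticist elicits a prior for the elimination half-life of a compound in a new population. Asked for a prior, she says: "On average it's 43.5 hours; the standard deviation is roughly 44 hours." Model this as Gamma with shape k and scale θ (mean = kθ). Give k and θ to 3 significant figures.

k ≈ 0.977, θ ≈ 44.5

For Gamma(k, scale θ): mean = kθ, variance = kθ², so CV = 1/√k.
CV = SD/mean = 44/43.5 = 1.011, hence k = 1/CV² = 0.977.
Then θ = mean/k = 43.5/0.977 = 44.5.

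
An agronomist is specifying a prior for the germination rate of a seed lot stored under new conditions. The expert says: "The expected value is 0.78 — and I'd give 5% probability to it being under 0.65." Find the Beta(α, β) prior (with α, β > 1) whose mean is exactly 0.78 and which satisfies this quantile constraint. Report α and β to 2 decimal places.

With mean 0.78 fixed, write α = 0.78s, β = 0.22s where s = α+β.
Need P(θ < 0.65) = 0.05 under Beta(0.78s, 0.22s). Normal approximation: (q−m)/√(m(1−m)/s) ≈ z_{0.05} = -1.64, so s ≈ 0.78·0.22·(-1.64)²/(0.65−0.78)² = 27.5.
At s = 27.5: P(θ<0.65) ≈ 0.060. Adjusting to match 0.05 gives s ≈ 31.11.
So α = 0.78·31.11 ≈ 24.27, β = 0.22·31.11 ≈ 6.85.

α ≈ 24.27, β ≈ 6.85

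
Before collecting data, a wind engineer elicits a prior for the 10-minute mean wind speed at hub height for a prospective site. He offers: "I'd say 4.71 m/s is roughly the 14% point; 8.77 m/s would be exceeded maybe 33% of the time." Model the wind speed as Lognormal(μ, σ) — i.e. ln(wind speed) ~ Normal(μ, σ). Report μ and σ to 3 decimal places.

μ ≈ 1.991, σ ≈ 0.409

If T ~ Lognormal(μ,σ) then ln T ~ Normal(μ,σ), so the p-quantile of ln T is μ + z_p·σ.
ln(4.71) = 1.55 and ln(8.77) = 2.171; z_{0.14} = -1.08, z_{0.67} = 0.4399.
σ = (2.171 − 1.55)/(0.4399 − (-1.08)) = 0.409.
μ = 1.55 − (-1.08)·0.409 = 1.991.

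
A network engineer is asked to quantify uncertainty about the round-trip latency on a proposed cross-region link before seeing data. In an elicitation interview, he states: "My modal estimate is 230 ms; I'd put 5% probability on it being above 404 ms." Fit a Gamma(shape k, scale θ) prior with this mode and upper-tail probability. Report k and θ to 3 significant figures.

k ≈ 9.79, θ ≈ 26.2

Gamma(k,θ) with k>1 has mode (k−1)θ, so θ = 230/(k−1).
Need P(X < 404) = 0.95 with θ tied to k this way. Start at k = 2, θ = 230: P(X<404) ≈ 0.524.
Too low — raise k to concentrate. Iterating converges to k ≈ 9.79.
Then θ = 230/(9.79−1) ≈ 26.2.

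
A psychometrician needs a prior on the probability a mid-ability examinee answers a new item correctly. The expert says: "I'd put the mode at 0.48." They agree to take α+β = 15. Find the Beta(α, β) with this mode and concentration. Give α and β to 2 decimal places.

For α,β > 1 the Beta mode is (α−1)/(α+β−2). With α+β = 15, the mode is (α−1)/13.
Set (α−1)/13 = 0.48 → α = 1 + 0.48·13 = 7.24.
β = 15 − α = 7.76.

α = 7.24, β = 7.76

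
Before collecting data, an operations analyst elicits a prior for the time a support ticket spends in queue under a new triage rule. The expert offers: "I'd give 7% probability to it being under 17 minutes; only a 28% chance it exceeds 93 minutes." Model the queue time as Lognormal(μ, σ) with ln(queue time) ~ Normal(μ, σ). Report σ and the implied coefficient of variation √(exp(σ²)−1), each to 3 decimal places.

If T ~ Lognormal(μ,σ) then ln T ~ Normal(μ,σ), so the p-quantile of ln T is μ + z_p·σ.
ln(17) = 2.833 and ln(93) = 4.533; z_{0.07} = -1.476, z_{0.72} = 0.5828.
σ = (4.533 − 2.833)/(0.5828 − (-1.476)) = 0.825.
μ = 2.833 − (-1.476)·0.825 = 4.051.
CV = √(exp(σ²)−1) = √(exp(0.6814)−1) = 0.988.

σ ≈ 0.825, CV ≈ 0.988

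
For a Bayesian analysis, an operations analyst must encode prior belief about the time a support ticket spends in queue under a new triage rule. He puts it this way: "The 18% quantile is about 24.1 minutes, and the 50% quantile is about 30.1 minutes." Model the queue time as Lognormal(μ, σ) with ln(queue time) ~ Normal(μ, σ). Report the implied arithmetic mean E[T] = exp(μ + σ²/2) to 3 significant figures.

If T ~ Lognormal(μ,σ) then ln T ~ Normal(μ,σ), so the p-quantile of ln T is μ + z_p·σ.
ln(24.1) = 3.182 and ln(30.1) = 3.405; z_{0.18} = -0.9154, z_{0.5} = 0.
σ = (3.405 − 3.182)/(0 − (-0.9154)) = 0.243.
μ = 3.182 − (-0.9154)·0.243 = 3.405.
E[T] = exp(μ + σ²/2) = exp(3.405 + 0.0295) = 31 minutes.

E[T] ≈ 31 minutes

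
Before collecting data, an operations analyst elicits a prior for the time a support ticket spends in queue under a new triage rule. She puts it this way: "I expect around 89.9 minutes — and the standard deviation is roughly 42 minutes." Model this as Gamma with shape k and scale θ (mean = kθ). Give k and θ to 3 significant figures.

For Gamma(k, scale θ): mean = kθ, variance = kθ², so CV = 1/√k.
CV = SD/mean = 42/89.9 = 0.4672, hence k = 1/CV² = 4.58.
Then θ = mean/k = 89.9/4.58 = 19.6.

k ≈ 4.58, θ ≈ 19.6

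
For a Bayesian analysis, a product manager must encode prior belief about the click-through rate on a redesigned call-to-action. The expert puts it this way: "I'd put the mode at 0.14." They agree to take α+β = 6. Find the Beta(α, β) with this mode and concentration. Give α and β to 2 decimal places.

α = 1.56, β = 4.44

For α,β > 1 the Beta mode is (α−1)/(α+β−2). With α+β = 6, the mode is (α−1)/4.
Set (α−1)/4 = 0.14 → α = 1 + 0.14·4 = 1.56.
β = 6 − α = 4.44.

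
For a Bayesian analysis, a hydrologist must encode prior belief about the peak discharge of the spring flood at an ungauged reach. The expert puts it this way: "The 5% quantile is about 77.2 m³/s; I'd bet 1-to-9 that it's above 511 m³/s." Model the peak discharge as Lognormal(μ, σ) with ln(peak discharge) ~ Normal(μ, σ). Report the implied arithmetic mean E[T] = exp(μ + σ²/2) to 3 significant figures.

E[T] ≈ 275 m³/s

If T ~ Lognormal(μ,σ) then ln T ~ Normal(μ,σ), so the p-quantile of ln T is μ + z_p·σ.
ln(77.2) = 4.346 and ln(511) = 6.236; z_{0.05} = -1.645, z_{0.9} = 1.282.
σ = (6.236 − 4.346)/(1.282 − (-1.645)) = 0.646.
μ = 4.346 − (-1.645)·0.646 = 5.409.
E[T] = exp(μ + σ²/2) = exp(5.409 + 0.2086) = 275 m³/s.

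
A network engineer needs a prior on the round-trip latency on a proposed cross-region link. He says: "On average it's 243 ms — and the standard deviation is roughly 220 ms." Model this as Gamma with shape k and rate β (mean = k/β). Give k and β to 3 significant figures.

For Gamma(k, rate β): mean = k/β, variance = k/β², so CV = 1/√k.
CV = SD/mean = 220/243 = 0.9053, hence k = 1/CV² = 1.22.
Then β = k/mean = 1.22/243 = 0.00502.

k ≈ 1.22, β ≈ 0.00502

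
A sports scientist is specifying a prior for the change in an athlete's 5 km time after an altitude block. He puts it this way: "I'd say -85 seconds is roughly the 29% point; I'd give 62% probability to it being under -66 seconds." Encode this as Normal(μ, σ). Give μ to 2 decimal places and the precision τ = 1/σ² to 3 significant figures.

μ = -72.76, τ = 0.00204

For Normal(μ,σ), the p-quantile is μ + z_p·σ. Here z_{0.29} = -0.5534, z_{0.62} = 0.3055.
So -85 = μ − 0.5534σ and -66 = μ + 0.3055σ.
Subtracting: σ = (-66 − -85)/(0.3055 − (-0.5534)) = 22.12.
Then μ = -85 − (-0.5534)·22.12 = -72.76.
Precision τ = 1/σ² = 1/22.12² = 0.00204.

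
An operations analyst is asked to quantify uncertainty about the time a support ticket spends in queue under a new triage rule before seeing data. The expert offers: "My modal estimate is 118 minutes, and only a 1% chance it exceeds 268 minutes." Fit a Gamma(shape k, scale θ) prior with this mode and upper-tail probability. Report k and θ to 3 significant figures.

Gamma(k,θ) with k>1 has mode (k−1)θ, so θ = 118/(k−1).
Need P(X < 268) = 0.99 with θ tied to k this way. Start at k = 2, θ = 118: P(X<268) ≈ 0.662.
Too low — raise k to concentrate. Iterating converges to k ≈ 8.12.
Then θ = 118/(8.12−1) ≈ 16.6.

k ≈ 8.12, θ ≈ 16.6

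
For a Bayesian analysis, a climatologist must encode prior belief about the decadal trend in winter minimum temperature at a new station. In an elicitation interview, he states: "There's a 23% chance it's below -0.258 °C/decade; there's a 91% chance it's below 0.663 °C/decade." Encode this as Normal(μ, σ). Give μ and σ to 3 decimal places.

μ = 0.069, σ = 0.443

For Normal(μ,σ), the p-quantile is μ + z_p·σ. Here z_{0.23} = -0.7388, z_{0.91} = 1.341.
So -0.258 = μ − 0.7388σ and 0.663 = μ + 1.341σ.
Subtracting: σ = (0.663 − -0.258)/(1.341 − (-0.7388)) = 0.443.
Then μ = -0.258 − (-0.7388)·0.443 = 0.069.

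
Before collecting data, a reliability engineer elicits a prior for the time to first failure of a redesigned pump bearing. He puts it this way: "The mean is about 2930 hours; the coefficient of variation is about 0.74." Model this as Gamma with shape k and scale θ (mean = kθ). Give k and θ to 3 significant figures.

k ≈ 1.83, θ ≈ 1600

For Gamma(k, scale θ): mean = kθ, variance = kθ², so CV = 1/√k.
CV = 0.74, hence k = 1/CV² = 1.83.
Then θ = mean/k = 2930/1.83 = 1600.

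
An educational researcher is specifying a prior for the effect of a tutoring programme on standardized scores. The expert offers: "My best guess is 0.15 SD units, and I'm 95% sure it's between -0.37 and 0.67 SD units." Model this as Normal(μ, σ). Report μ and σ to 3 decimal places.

A symmetric 95% interval runs μ ± z·σ with z = 1.96.
Half-width = 0.52, so σ = 0.52/1.96 = 0.265.
μ is the stated best guess, 0.150.

μ = 0.150, σ = 0.265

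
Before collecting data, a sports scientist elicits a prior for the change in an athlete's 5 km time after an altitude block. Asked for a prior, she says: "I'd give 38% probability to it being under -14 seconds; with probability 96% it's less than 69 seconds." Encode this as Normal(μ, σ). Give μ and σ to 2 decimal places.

For Normal(μ,σ), the p-quantile is μ + z_p·σ. Here z_{0.38} = -0.3055, z_{0.96} = 1.751.
So -14 = μ − 0.3055σ and 69 = μ + 1.751σ.
Subtracting: σ = (69 − -14)/(1.751 − (-0.3055)) = 40.37.
Then μ = -14 − (-0.3055)·40.37 = -1.67.

μ = -1.67, σ = 40.37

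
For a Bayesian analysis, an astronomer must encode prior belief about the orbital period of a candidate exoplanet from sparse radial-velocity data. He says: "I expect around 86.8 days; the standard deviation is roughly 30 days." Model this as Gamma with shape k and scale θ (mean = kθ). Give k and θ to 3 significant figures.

For Gamma(k, scale θ): mean = kθ, variance = kθ², so CV = 1/√k.
CV = SD/mean = 30/86.8 = 0.3456, hence k = 1/CV² = 8.37.
Then θ = mean/k = 86.8/8.37 = 10.4.

k ≈ 8.37, θ ≈ 10.4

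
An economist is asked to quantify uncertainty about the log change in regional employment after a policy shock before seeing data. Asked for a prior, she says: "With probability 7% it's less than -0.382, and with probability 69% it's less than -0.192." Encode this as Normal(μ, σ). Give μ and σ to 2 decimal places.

μ = -0.24, σ = 0.10

The p-quantile of Normal(μ,σ) is μ + z_p·σ, with z_{0.07} = -1.476 and z_{0.69} = 0.4959.
Eliminate σ: μ = (z₂·x₁ − z₁·x₂)/(z₂ − z₁) = (0.4959·-0.382 − (-1.476)·-0.192)/1.972 = -0.24.
Then σ = (x₂ − x₁)/(z₂ − z₁) = (-0.192 − -0.382)/1.972 = 0.10.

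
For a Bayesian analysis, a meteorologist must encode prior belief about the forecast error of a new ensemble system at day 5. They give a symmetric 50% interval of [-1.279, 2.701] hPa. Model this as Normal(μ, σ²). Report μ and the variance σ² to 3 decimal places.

A symmetric 50% interval runs μ ± z·σ with z = 0.6745.
Half-width = 1.99, so σ = 1.99/0.6745 = 2.9504 and σ² = 8.705.
μ is the interval midpoint, 0.711.

μ = 0.711, σ² = 8.705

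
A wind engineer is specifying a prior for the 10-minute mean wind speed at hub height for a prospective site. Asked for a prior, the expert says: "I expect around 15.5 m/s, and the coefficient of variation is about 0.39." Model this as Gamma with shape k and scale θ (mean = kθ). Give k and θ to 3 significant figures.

For Gamma(k, scale θ): mean = kθ, variance = kθ², so CV = 1/√k.
CV = 0.39, hence k = 1/CV² = 6.57.
Then θ = mean/k = 15.5/6.57 = 2.36.

k ≈ 6.57, θ ≈ 2.36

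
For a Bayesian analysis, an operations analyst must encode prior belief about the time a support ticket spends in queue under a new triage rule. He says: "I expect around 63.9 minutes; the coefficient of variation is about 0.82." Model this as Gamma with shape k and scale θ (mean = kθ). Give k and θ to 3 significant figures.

For Gamma(k, scale θ): mean = kθ, variance = kθ², so CV = 1/√k.
CV = 0.82, hence k = 1/CV² = 1.49.
Then θ = mean/k = 63.9/1.49 = 43.

k ≈ 1.49, θ ≈ 43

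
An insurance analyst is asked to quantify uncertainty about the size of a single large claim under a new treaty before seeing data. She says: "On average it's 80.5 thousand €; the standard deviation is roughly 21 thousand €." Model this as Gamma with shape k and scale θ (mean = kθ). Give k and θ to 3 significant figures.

k ≈ 14.7, θ ≈ 5.48

For Gamma(k, scale θ): mean = kθ, variance = kθ², so CV = 1/√k.
CV = SD/mean = 21/80.5 = 0.2609, hence k = 1/CV² = 14.7.
Then θ = mean/k = 80.5/14.7 = 5.48.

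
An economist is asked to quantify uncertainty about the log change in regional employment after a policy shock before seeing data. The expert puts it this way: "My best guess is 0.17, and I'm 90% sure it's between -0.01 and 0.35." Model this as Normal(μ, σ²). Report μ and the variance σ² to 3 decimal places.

μ = 0.170, σ² = 0.012

A symmetric 90% interval runs μ ± z·σ with z = 1.645.
Half-width = 0.18, so σ = 0.18/1.645 = 0.1094 and σ² = 0.012.
μ is the stated best guess, 0.170.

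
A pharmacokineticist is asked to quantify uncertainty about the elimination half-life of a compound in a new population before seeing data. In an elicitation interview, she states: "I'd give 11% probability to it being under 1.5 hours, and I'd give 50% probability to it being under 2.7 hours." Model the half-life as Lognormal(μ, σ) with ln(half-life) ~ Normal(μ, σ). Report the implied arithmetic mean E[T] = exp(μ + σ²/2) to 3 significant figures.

If T ~ Lognormal(μ,σ) then ln T ~ Normal(μ,σ), so the p-quantile of ln T is μ + z_p·σ.
ln(1.5) = 0.4055 and ln(2.7) = 0.9933; z_{0.11} = -1.227, z_{0.5} = 0.
σ = (0.9933 − 0.4055)/(0 − (-1.227)) = 0.479.
μ = 0.4055 − (-1.227)·0.479 = 0.993.
E[T] = exp(μ + σ²/2) = exp(0.993 + 0.1148) = 3.03 hours.

E[T] ≈ 3.03 hours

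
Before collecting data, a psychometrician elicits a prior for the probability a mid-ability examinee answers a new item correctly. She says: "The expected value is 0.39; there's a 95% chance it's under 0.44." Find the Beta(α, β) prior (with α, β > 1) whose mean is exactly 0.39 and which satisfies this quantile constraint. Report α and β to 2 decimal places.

α ≈ 102.01, β ≈ 159.55

With mean 0.39 fixed, write α = 0.39s, β = 0.61s where s = α+β.
Need P(θ < 0.44) = 0.95 under Beta(0.39s, 0.61s). Normal approximation: (q−m)/√(m(1−m)/s) ≈ z_{0.95} = 1.64, so s ≈ 0.39·0.61·(1.64)²/(0.44−0.39)² = 257.5.
At s = 257.5: P(θ<0.44) ≈ 0.949. Adjusting to match 0.95 gives s ≈ 261.56.
So α = 0.39·261.56 ≈ 102.01, β = 0.61·261.56 ≈ 159.55.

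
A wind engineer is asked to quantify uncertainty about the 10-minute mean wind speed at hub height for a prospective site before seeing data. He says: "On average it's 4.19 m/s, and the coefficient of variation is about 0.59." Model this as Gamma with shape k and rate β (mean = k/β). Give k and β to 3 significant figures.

For Gamma(k, rate β): mean = k/β, variance = k/β², so CV = 1/√k.
CV = 0.59, hence k = 1/CV² = 2.87.
Then β = k/mean = 2.87/4.19 = 0.686.

k ≈ 2.87, β ≈ 0.686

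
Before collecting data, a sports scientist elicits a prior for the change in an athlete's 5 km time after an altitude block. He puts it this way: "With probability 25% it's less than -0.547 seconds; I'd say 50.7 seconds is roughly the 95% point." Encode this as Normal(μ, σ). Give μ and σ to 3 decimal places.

μ = 14.356, σ = 22.095

For Normal(μ,σ), the p-quantile is μ + z_p·σ. Here z_{0.25} = -0.6745, z_{0.95} = 1.645.
So -0.547 = μ − 0.6745σ and 50.7 = μ + 1.645σ.
Subtracting: σ = (50.7 − -0.547)/(1.645 − (-0.6745)) = 22.095.
Then μ = -0.547 − (-0.6745)·22.095 = 14.356.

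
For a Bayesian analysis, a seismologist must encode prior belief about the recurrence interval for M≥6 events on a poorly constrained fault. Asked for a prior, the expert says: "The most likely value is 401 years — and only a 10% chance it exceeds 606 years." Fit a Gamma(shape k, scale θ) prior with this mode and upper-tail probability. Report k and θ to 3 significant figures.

Gamma(k,θ) with k>1 has mode (k−1)θ, so θ = 401/(k−1).
Need P(X < 606) = 0.9 with θ tied to k this way. Start at k = 2, θ = 401: P(X<606) ≈ 0.446.
Too low — raise k to concentrate. Iterating converges to k ≈ 11.9.
Then θ = 401/(11.9−1) ≈ 36.7.

k ≈ 11.9, θ ≈ 36.7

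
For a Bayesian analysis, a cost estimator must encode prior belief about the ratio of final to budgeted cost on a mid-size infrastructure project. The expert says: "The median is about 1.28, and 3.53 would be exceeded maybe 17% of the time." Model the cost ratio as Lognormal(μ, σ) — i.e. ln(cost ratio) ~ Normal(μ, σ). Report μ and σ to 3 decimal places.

μ ≈ 0.247, σ ≈ 1.063

If T ~ Lognormal(μ,σ) then ln T ~ Normal(μ,σ), so the p-quantile of ln T is μ + z_p·σ.
ln(1.28) = 0.2469 and ln(3.53) = 1.261; z_{0.5} = 0, z_{0.83} = 0.9542.
σ = (1.261 − 0.2469)/(0.9542 − (0)) = 1.063.
μ = 0.2469 − (0)·1.063 = 0.247.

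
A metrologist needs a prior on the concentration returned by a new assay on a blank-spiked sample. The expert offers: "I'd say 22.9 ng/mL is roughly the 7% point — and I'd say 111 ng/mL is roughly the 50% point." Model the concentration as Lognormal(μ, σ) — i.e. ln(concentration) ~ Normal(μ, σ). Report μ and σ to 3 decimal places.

If T ~ Lognormal(μ,σ) then ln T ~ Normal(μ,σ), so the p-quantile of ln T is μ + z_p·σ.
ln(22.9) = 3.131 and ln(111) = 4.71; z_{0.07} = -1.476, z_{0.5} = 0.
σ = (4.71 − 3.131)/(0 − (-1.476)) = 1.070.
μ = 3.131 − (-1.476)·1.070 = 4.710.

μ ≈ 4.710, σ ≈ 1.070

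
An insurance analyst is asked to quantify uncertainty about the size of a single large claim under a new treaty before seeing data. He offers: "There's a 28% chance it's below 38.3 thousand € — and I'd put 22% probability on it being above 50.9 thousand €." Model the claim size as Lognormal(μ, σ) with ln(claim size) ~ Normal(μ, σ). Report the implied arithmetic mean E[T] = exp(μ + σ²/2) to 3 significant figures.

If T ~ Lognormal(μ,σ) then ln T ~ Normal(μ,σ), so the p-quantile of ln T is μ + z_p·σ.
ln(38.3) = 3.645 and ln(50.9) = 3.93; z_{0.28} = -0.5828, z_{0.78} = 0.7722.
σ = (3.93 − 3.645)/(0.7722 − (-0.5828)) = 0.210.
μ = 3.645 − (-0.5828)·0.210 = 3.768.
E[T] = exp(μ + σ²/2) = exp(3.768 + 0.0220) = 44.2 thousand €.

E[T] ≈ 44.2 thousand €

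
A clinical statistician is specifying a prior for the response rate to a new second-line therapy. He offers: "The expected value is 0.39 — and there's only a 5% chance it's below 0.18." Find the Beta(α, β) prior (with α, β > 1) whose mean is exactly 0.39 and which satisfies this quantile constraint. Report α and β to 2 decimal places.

With mean 0.39 fixed, write α = 0.39s, β = 0.61s where s = α+β.
Need P(θ < 0.18) = 0.05 under Beta(0.39s, 0.61s). Normal approximation: (q−m)/√(m(1−m)/s) ≈ z_{0.05} = -1.64, so s ≈ 0.39·0.61·(-1.64)²/(0.18−0.39)² = 14.6.
At s = 14.6: P(θ<0.18) ≈ 0.035. Adjusting to match 0.05 gives s ≈ 12.25.
So α = 0.39·12.25 ≈ 4.78, β = 0.61·12.25 ≈ 7.47.

α ≈ 4.78, β ≈ 7.47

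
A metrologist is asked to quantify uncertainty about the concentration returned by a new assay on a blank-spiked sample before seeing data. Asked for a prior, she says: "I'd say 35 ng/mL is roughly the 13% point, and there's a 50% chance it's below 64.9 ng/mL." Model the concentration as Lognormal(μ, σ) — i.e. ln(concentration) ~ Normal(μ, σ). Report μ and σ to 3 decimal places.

If T ~ Lognormal(μ,σ) then ln T ~ Normal(μ,σ), so the p-quantile of ln T is μ + z_p·σ.
ln(35) = 3.555 and ln(64.9) = 4.173; z_{0.13} = -1.126, z_{0.5} = 0.
σ = (4.173 − 3.555)/(0 − (-1.126)) = 0.548.
μ = 3.555 − (-1.126)·0.548 = 4.173.

μ ≈ 4.173, σ ≈ 0.548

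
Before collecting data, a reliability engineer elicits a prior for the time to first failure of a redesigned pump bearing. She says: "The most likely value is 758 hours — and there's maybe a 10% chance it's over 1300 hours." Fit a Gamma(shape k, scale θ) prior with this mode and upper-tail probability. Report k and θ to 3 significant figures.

k ≈ 7.51, θ ≈ 116

Gamma(k,θ) with k>1 has mode (k−1)θ, so θ = 758/(k−1).
Need P(X < 1300) = 0.9 with θ tied to k this way. Start at k = 2, θ = 758: P(X<1300) ≈ 0.511.
Too low — raise k to concentrate. Iterating converges to k ≈ 7.51.
Then θ = 758/(7.51−1) ≈ 116.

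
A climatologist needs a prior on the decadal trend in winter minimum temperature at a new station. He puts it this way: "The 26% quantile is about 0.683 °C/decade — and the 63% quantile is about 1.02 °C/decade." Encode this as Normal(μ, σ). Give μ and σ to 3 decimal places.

μ = 0.905, σ = 0.346

The p-quantile of Normal(μ,σ) is μ + z_p·σ, with z_{0.26} = -0.6433 and z_{0.63} = 0.3319.
Eliminate σ: μ = (z₂·x₁ − z₁·x₂)/(z₂ − z₁) = (0.3319·0.683 − (-0.6433)·1.02)/0.9752 = 0.905.
Then σ = (x₂ − x₁)/(z₂ − z₁) = (1.02 − 0.683)/0.9752 = 0.346.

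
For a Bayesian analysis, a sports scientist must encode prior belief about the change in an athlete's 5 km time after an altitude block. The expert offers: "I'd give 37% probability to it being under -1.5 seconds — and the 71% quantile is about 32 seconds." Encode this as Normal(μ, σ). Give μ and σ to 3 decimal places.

The p-quantile of Normal(μ,σ) is μ + z_p·σ, with z_{0.37} = -0.3319 and z_{0.71} = 0.5534.
Eliminate σ: μ = (z₂·x₁ − z₁·x₂)/(z₂ − z₁) = (0.5534·-1.5 − (-0.3319)·32)/0.8852 = 11.058.
Then σ = (x₂ − x₁)/(z₂ − z₁) = (32 − -1.5)/0.8852 = 37.843.

μ = 11.058, σ = 37.843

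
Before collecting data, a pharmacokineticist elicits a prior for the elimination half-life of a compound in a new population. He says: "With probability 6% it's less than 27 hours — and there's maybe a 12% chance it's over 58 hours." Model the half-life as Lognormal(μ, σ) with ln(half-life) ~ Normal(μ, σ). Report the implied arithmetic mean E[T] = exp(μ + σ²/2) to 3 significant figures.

E[T] ≈ 43.4 hours

If T ~ Lognormal(μ,σ) then ln T ~ Normal(μ,σ), so the p-quantile of ln T is μ + z_p·σ.
ln(27) = 3.296 and ln(58) = 4.06; z_{0.06} = -1.555, z_{0.88} = 1.175.
σ = (4.06 − 3.296)/(1.175 − (-1.555)) = 0.280.
μ = 3.296 − (-1.555)·0.280 = 3.731.
E[T] = exp(μ + σ²/2) = exp(3.731 + 0.0392) = 43.4 hours.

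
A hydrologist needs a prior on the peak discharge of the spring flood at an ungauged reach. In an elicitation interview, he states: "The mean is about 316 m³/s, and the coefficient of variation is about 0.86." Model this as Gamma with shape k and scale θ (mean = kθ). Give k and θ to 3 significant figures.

For Gamma(k, scale θ): mean = kθ, variance = kθ², so CV = 1/√k.
CV = 0.86, hence k = 1/CV² = 1.35.
Then θ = mean/k = 316/1.35 = 234.

k ≈ 1.35, θ ≈ 234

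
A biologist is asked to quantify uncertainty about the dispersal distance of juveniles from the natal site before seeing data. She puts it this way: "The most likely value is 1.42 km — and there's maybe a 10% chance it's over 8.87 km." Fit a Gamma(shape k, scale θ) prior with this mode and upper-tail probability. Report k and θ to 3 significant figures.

Gamma(k,θ) with k>1 has mode (k−1)θ, so θ = 1.42/(k−1).
Need P(X < 8.87) = 0.9 with θ tied to k this way. Start at k = 2, θ = 1.42: P(X<8.87) ≈ 0.986.
Too high — lower k to spread out. Iterating converges to k ≈ 1.5.
Then θ = 1.42/(1.5−1) ≈ 2.84.

k ≈ 1.5, θ ≈ 2.84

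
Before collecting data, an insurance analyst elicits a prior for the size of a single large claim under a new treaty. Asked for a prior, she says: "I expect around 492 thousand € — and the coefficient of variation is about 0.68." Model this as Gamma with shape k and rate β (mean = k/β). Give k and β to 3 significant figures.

k ≈ 2.16, β ≈ 0.0044

For Gamma(k, rate β): mean = k/β, variance = k/β², so CV = 1/√k.
CV = 0.68, hence k = 1/CV² = 2.16.
Then β = k/mean = 2.16/492 = 0.0044.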